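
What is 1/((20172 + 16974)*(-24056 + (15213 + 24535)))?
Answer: 1/582895032 ≈ 1.7156e-9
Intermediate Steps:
1/((20172 + 16974)*(-24056 + (15213 + 24535))) = 1/(37146*(-24056 + 39748)) = 1/(37146*15692) = 1/582895032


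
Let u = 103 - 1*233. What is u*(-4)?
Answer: 520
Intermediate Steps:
u = -130 (u = 103 - 233 = -130)
u*(-4) = -130*(-4) = 520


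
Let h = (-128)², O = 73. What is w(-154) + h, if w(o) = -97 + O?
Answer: 16360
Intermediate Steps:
w(o) = -24 (w(o) = -97 + 73 = -24)
h = 16384
w(-154) + h = -24 + 16384 = 16360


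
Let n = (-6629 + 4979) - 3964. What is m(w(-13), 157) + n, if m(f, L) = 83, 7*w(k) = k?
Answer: -5531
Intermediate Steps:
w(k) = k/7
n = -5614 (n = -1650 - 3964 = -5614)
m(w(-13), 157) + n = 83 - 5614 = -5531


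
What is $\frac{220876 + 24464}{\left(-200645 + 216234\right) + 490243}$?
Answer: $\frac{61335}{126458} \approx 0.48502$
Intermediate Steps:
$\frac{220876 + 24464}{\left(-200645 + 216234\right) + 490243} = \frac{245340}{15589 + 490243} = \frac{245340}{505832} = 245340 \cdot \frac{1}{505832} = \frac{61335}{126458}$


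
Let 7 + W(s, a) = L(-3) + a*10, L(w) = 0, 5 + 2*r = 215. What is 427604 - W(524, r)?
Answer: 426561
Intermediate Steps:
r = 105 (r = -5/2 + (½)*215 = -5/2 + 215/2 = 105)
W(s, a) = -7 + 10*a (W(s, a) = -7 + (0 + a*10) = -7 + (0 + 10*a) = -7 + 10*a)
427604 - W(524, r) = 427604 - (-7 + 10*105) = 427604 - (-7 + 1050) = 427604 - 1*1043 = 427604 - 1043 = 426561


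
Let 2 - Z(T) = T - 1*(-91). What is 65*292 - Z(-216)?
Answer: 18853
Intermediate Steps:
Z(T) = -89 - T (Z(T) = 2 - (T - 1*(-91)) = 2 - (T + 91) = 2 - (91 + T) = 2 + (-91 - T) = -89 - T)
65*292 - Z(-216) = 65*292 - (-89 - 1*(-216)) = 18980 - (-89 + 216) = 18980 - 1*127 = 18980 - 127 = 18853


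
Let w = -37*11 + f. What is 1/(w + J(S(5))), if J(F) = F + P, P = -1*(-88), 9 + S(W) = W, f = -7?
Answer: -1/330 ≈ -0.0030303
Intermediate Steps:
S(W) = -9 + W
P = 88
w = -414 (w = -37*11 - 7 = -407 - 7 = -414)
J(F) = 88 + F (J(F) = F + 88 = 88 + F)
1/(w + J(S(5))) = 1/(-414 + (88 + (-9 + 5))) = 1/(-414 + (88 - 4)) = 1/(-414 + 84) = 1/(-330) = -1/330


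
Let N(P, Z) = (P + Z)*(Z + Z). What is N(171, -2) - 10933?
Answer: -11609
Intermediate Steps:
N(P, Z) = 2*Z*(P + Z) (N(P, Z) = (P + Z)*(2*Z) = 2*Z*(P + Z))
N(171, -2) - 10933 = 2*(-2)*(171 - 2) - 10933 = 2*(-2)*169 - 10933 = -676 - 10933 = -11609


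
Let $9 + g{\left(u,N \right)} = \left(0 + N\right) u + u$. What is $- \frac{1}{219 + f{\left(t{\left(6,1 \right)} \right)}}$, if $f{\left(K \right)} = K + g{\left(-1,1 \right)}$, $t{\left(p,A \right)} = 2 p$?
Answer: $- \frac{1}{220} \approx -0.0045455$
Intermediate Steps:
$g{\left(u,N \right)} = -9 + u + N u$ ($g{\left(u,N \right)} = -9 + \left(\left(0 + N\right) u + u\right) = -9 + \left(N u + u\right) = -9 + \left(u + N u\right) = -9 + u + N u$)
$f{\left(K \right)} = -11 + K$ ($f{\left(K \right)} = K - 11 = -11 + K$)
$- \frac{1}{219 + f{\left(t{\left(6,1 \right)} \right)}} = - \frac{1}{219 + \left(-11 + 2 \cdot 6\right)} = - \frac{1}{219 + \left(-11 + 12\right)} = - \frac{1}{219 + 1} = - \frac{1}{220}$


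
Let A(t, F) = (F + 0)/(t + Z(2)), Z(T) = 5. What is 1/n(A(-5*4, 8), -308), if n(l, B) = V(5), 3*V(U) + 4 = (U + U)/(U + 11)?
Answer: -8/9 ≈ -0.88889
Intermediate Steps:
V(U) = -4/3 + 2*U/(3*(11 + U)) (V(U) = -4/3 + ((U + U)/(U + 11))/3 = -4/3 + ((2*U)/(11 + U))/3 = -4/3 + (2*U/(11 + U))/3 = -4/3 + 2*U/(3*(11 + U)))
A(t, F) = F/(5 + t) (A(t, F) = (F + 0)/(t + 5) = F/(5 + t))
n(l, B) = -9/8 (n(l, B) = 2*(-22 - 1*5)/(3*(11 + 5)) = (⅔)*(-22 - 5)/16 = (⅔)*(1/16)*(-27) = -9/8)
1/n(A(-5*4, 8), -308) = 1/(-9/8) = -8/9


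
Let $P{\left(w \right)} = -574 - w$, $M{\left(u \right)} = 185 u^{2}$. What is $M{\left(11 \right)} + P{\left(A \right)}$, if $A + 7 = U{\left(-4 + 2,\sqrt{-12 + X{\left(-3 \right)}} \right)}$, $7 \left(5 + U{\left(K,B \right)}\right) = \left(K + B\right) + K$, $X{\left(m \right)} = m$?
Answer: $\frac{152765}{7} - \frac{i \sqrt{15}}{7} \approx 21824.0 - 0.55328 i$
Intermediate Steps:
$U{\left(K,B \right)} = -5 + \frac{B}{7} + \frac{2 K}{7}$ ($U{\left(K,B \right)} = -5 + \frac{\left(K + B\right) + K}{7} = -5 + \frac{\left(B + K\right) + K}{7} = -5 + \frac{B + 2 K}{7} = -5 + \left(\frac{B}{7} + \frac{2 K}{7}\right) = -5 + \frac{B}{7} + \frac{2 K}{7}$)
$A = - \frac{88}{7} + \frac{i \sqrt{15}}{7}$ ($A = -7 + \left(-5 + \frac{\sqrt{-12 - 3}}{7} + \frac{2 \left(-4 + 2\right)}{7}\right) = -7 + \left(-5 + \frac{\sqrt{-15}}{7} + \frac{2}{7} \left(-2\right)\right) = -7 - \left(\frac{39}{7} - \frac{i \sqrt{15}}{7}\right) = - \frac{88}{7} + \frac{i \sqrt{15}}{7} \approx -12.571 + 0.55328 i$)
$M{\left(11 \right)} + P{\left(A \right)} = 185 \cdot 11^{2} - \left(\frac{3930}{7} + \frac{i \sqrt{15}}{7}\right) = 185 \cdot 121 - \left(\frac{3930}{7} + \frac{i \sqrt{15}}{7}\right) = 22385 - \left(\frac{3930}{7} + \frac{i \sqrt{15}}{7}\right) = \frac{152765}{7} - \frac{i \sqrt{15}}{7}$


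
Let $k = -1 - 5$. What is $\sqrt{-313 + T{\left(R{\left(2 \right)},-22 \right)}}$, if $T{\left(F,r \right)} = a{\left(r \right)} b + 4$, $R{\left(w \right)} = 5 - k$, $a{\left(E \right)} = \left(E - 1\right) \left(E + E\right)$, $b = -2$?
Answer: $i \sqrt{2333} \approx 48.301 i$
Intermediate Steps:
$a{\left(E \right)} = 2 E \left(-1 + E\right)$ ($a{\left(E \right)} = \left(-1 + E\right) 2 E = 2 E \left(-1 + E\right)$)
$k = -6$
$R{\left(w \right)} = 11$ ($R{\left(w \right)} = 5 - -6 = 5 + 6 = 11$)
$T{\left(F,r \right)} = 4 - 4 r \left(-1 + r\right)$ ($T{\left(F,r \right)} = 2 r \left(-1 + r\right) \left(-2\right) + 4 = - 4 r \left(-1 + r\right) + 4 = 4 - 4 r \left(-1 + r\right)$)
$\sqrt{-313 + T{\left(R{\left(2 \right)},-22 \right)}} = \sqrt{-313 + \left(4 - - 88 \left(-1 - 22\right)\right)} = \sqrt{-313 + \left(4 - \left(-88\right) \left(-23\right)\right)} = \sqrt{-313 + \left(4 - 2024\right)} = \sqrt{-313 - 2020} = \sqrt{-2333} = i \sqrt{2333}$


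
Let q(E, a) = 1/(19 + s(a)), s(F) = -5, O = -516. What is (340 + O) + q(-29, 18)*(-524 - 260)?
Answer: -232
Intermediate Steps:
q(E, a) = 1/14 (q(E, a) = 1/(19 - 5) = 1/14)
(340 + O) + q(-29, 18)*(-524 - 260) = (340 - 516) + (-524 - 260)/14 = -176 + (1/14)*(-784) = -176 - 56 = -232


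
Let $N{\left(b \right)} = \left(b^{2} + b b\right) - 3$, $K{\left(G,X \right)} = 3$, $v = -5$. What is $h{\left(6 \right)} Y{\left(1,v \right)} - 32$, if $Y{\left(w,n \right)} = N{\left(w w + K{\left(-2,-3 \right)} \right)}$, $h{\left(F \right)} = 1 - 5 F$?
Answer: $-873$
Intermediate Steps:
$N{\left(b \right)} = -3 + 2 b^{2}$ ($N{\left(b \right)} = \left(b^{2} + b^{2}\right) - 3 = 2 b^{2} - 3 = -3 + 2 b^{2}$)
$Y{\left(w,n \right)} = -3 + 2 \left(3 + w^{2}\right)^{2}$ ($Y{\left(w,n \right)} = -3 + 2 \left(w w + 3\right)^{2} = -3 + 2 \left(w^{2} + 3\right)^{2} = -3 + 2 \left(3 + w^{2}\right)^{2}$)
$h{\left(6 \right)} Y{\left(1,v \right)} - 32 = \left(1 - 30\right) \left(-3 + 2 \left(3 + 1^{2}\right)^{2}\right) - 32 = \left(1 - 30\right) \left(-3 + 2 \left(3 + 1\right)^{2}\right) - 32 = - 29 \left(-3 + 2 \cdot 4^{2}\right) - 32 = - 29 \left(-3 + 2 \cdot 16\right) - 32 = - 29 \left(-3 + 32\right) - 32 = \left(-29\right) 29 - 32 = -841 - 32 = -873$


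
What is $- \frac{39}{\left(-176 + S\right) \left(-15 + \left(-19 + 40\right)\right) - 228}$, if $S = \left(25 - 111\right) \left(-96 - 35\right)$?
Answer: $- \frac{13}{22104} \approx -0.00058813$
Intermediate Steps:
$S = 11266$ ($S = \left(-86\right) \left(-131\right) = 11266$)
$- \frac{39}{\left(-176 + S\right) \left(-15 + \left(-19 + 40\right)\right) - 228} = - \frac{39}{\left(-176 + 11266\right) \left(-15 + \left(-19 + 40\right)\right) - 228} = - \frac{39}{11090 \left(-15 + 21\right) - 228} = - \frac{39}{11090 \cdot 6 - 228} = - \frac{39}{66540 - 228} = - \frac{39}{66312} = \left(-39\right) \frac{1}{66312} = - \frac{13}{22104}$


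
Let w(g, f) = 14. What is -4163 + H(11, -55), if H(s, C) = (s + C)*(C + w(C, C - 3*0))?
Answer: -2359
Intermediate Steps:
H(s, C) = (14 + C)*(C + s) (H(s, C) = (s + C)*(C + 14) = (C + s)*(14 + C) = (14 + C)*(C + s))
-4163 + H(11, -55) = -4163 + ((-55)**2 + 14*(-55) + 14*11 - 55*11) = -4163 + (3025 - 770 + 154 - 605) = -4163 + 1804 = -2359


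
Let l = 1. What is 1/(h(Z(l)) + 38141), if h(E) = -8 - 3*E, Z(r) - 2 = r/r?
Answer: 1/38124 ≈ 2.6230e-5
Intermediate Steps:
Z(r) = 3 (Z(r) = 2 + r/r = 2 + 1 = 3)
1/(h(Z(l)) + 38141) = 1/((-8 - 3*3) + 38141) = 1/((-8 - 9) + 38141) = 1/(-17 + 38141) = 1/38124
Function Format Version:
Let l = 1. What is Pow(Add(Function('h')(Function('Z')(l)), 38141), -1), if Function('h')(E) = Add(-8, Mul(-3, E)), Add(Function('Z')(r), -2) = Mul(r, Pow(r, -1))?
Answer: Rational(1, 38124) ≈ 2.6230e-5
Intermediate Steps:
Function('Z')(r) = 3 (Function('Z')(r) = Add(2, Mul(r, Pow(r, -1))) = Add(2, 1) = 3)
Pow(Add(Function('h')(Function('Z')(l)), 38141), -1) = Pow(Add(Add(-8, Mul(-3, 3)), 38141), -1) = Pow(Add(Add(-8, -9), 38141), -1) = Pow(Add(-17, 38141), -1) = Pow(38124, -1) = Rational(1, 38124)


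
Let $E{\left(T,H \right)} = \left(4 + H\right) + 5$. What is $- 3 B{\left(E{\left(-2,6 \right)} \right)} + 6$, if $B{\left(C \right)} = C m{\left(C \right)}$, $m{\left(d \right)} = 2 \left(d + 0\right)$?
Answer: $-1344$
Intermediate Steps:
$m{\left(d \right)} = 2 d$
$E{\left(T,H \right)} = 9 + H$
$B{\left(C \right)} = 2 C^{2}$ ($B{\left(C \right)} = C 2 C = 2 C^{2}$)
$- 3 B{\left(E{\left(-2,6 \right)} \right)} + 6 = - 3 \cdot 2 \left(9 + 6\right)^{2} + 6 = - 3 \cdot 2 \cdot 15^{2} + 6 = - 3 \cdot 2 \cdot 225 + 6 = \left(-3\right) 450 + 6 = -1350 + 6 = -1344$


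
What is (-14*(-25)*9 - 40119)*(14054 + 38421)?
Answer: -1939948275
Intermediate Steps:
(-14*(-25)*9 - 40119)*(14054 + 38421) = (350*9 - 40119)*52475 = (3150 - 40119)*52475 = -36969*52475 = -1939948275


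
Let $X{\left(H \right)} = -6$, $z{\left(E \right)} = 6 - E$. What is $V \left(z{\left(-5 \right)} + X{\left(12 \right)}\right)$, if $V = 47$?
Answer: $235$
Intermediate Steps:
$V \left(z{\left(-5 \right)} + X{\left(12 \right)}\right) = 47 \left(\left(6 - -5\right) - 6\right) = 47 \left(\left(6 + 5\right) - 6\right) = 47 \left(11 - 6\right) = 47 \cdot 5 = 235$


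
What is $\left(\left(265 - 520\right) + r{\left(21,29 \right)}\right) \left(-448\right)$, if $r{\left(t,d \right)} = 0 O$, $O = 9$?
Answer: $114240$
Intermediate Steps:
$r{\left(t,d \right)} = 0$ ($r{\left(t,d \right)} = 0 \cdot 9 = 0$)
$\left(\left(265 - 520\right) + r{\left(21,29 \right)}\right) \left(-448\right) = \left(\left(265 - 520\right) + 0\right) \left(-448\right) = \left(-255 + 0\right) \left(-448\right) = \left(-255\right) \left(-448\right) = 114240$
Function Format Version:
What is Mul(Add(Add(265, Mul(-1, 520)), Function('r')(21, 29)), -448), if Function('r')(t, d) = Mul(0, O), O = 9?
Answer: 114240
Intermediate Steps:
Function('r')(t, d) = 0 (Function('r')(t, d) = Mul(0, 9) = 0)
Mul(Add(Add(265, Mul(-1, 520)), Function('r')(21, 29)), -448) = Mul(Add(Add(265, Mul(-1, 520)), 0), -448) = Mul(Add(Add(265, -520), 0), -448) = Mul(Add(-255, 0), -448) = Mul(-255, -448) = 114240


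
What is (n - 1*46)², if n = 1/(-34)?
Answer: 2449225/1156 ≈ 2118.7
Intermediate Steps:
n = -1/34 ≈ -0.029412
(n - 1*46)² = (-1/34 - 1*46)² = (-1/34 - 46)² = (-1565/34)² = 2449225/1156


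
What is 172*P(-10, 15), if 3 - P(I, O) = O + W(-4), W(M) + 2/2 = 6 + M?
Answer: -2236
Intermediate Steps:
W(M) = 5 + M (W(M) = -1 + (6 + M) = 5 + M)
P(I, O) = 2 - O (P(I, O) = 3 - (O + (5 - 4)) = 3 - (O + 1) = 3 - (1 + O) = 3 + (-1 - O) = 2 - O)
172*P(-10, 15) = 172*(2 - 1*15) = 172*(2 - 15) = 172*(-13) = -2236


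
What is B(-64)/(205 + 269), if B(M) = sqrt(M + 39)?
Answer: 5*I/474 ≈ 0.010549*I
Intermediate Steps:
B(M) = sqrt(39 + M)
B(-64)/(205 + 269) = sqrt(39 - 64)/(205 + 269) = sqrt(-25)/474 = (5*I)*(1/474) = 5*I/474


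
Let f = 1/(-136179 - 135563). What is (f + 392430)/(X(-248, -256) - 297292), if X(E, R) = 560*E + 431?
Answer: -106639713059/118409130822 ≈ -0.90060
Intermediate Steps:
f = -1/271742 (f = 1/(-271742) = -1/271742 ≈ -3.6800e-6)
X(E, R) = 431 + 560*E
(f + 392430)/(X(-248, -256) - 297292) = (-1/271742 + 392430)/((431 + 560*(-248)) - 297292) = 106639713059/(271742*((431 - 138880) - 297292)) = 106639713059/(271742*(-138449 - 297292)) = (106639713059/271742)/(-435741) = (106639713059/271742)*(-1/435741) = -106639713059/118409130822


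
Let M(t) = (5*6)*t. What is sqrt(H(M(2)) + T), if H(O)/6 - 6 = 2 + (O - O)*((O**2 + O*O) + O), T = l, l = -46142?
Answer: I*sqrt(46094) ≈ 214.7*I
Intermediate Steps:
T = -46142
M(t) = 30*t
H(O) = 48 (H(O) = 36 + 6*(2 + (O - O)*((O**2 + O*O) + O)) = 36 + 6*(2 + 0*((O**2 + O**2) + O)) = 36 + 6*(2 + 0*(2*O**2 + O)) = 36 + 6*(2 + 0*(O + 2*O**2)) = 36 + 6*(2 + 0) = 36 + 6*2 = 36 + 12 = 48)
sqrt(H(M(2)) + T) = sqrt(48 - 46142) = sqrt(-46094) = I*sqrt(46094)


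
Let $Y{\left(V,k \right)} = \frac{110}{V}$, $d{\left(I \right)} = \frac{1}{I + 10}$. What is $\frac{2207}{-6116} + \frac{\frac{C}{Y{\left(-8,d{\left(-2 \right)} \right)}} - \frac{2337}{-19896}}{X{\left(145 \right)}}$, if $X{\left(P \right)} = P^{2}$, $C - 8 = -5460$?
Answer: $- \frac{364564414111}{1066001981000} \approx -0.34199$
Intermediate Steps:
$C = -5452$ ($C = 8 - 5460 = -5452$)
$d{\left(I \right)} = \frac{1}{10 + I}$
$\frac{2207}{-6116} + \frac{\frac{C}{Y{\left(-8,d{\left(-2 \right)} \right)}} - \frac{2337}{-19896}}{X{\left(145 \right)}} = \frac{2207}{-6116} + \frac{- \frac{5452}{110 \frac{1}{-8}} - \frac{2337}{-19896}}{145^{2}} = 2207 \left(- \frac{1}{6116}\right) + \frac{- \frac{5452}{110 \left(- \frac{1}{8}\right)} - - \frac{779}{6632}}{21025} = - \frac{2207}{6116} + \left(- \frac{5452}{- \frac{55}{4}} + \frac{779}{6632}\right) \frac{1}{21025} = - \frac{2207}{6116} + \left(\left(-5452\right) \left(- \frac{4}{55}\right) + \frac{779}{6632}\right) \frac{1}{21025} = - \frac{2207}{6116} + \left(\frac{21808}{55} + \frac{779}{6632}\right) \frac{1}{21025} = - \frac{2207}{6116} + \frac{144673501}{364760} \cdot \frac{1}{21025} = - \frac{2207}{6116} + \frac{144673501}{7669079000} = - \frac{364564414111}{1066001981000}$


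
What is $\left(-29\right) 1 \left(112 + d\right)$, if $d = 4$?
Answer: $-3364$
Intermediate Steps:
$\left(-29\right) 1 \left(112 + d\right) = \left(-29\right) 1 \left(112 + 4\right) = \left(-29\right) 116 = -3364$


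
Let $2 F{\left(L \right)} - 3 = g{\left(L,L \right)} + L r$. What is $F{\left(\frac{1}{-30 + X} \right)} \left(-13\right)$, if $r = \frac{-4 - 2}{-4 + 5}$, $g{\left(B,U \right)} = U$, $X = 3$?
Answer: $- \frac{559}{27} \approx -20.704$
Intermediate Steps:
$r = -6$ ($r = - \frac{6}{1} = \left(-6\right) 1 = -6$)
$F{\left(L \right)} = \frac{3}{2} - \frac{5 L}{2}$ ($F{\left(L \right)} = \frac{3}{2} + \frac{L + L \left(-6\right)}{2} = \frac{3}{2} + \frac{L - 6 L}{2} = \frac{3}{2} + \frac{\left(-5\right) L}{2} = \frac{3}{2} - \frac{5 L}{2}$)
$F{\left(\frac{1}{-30 + X} \right)} \left(-13\right) = \left(\frac{3}{2} - \frac{5}{2 \left(-30 + 3\right)}\right) \left(-13\right) = \left(\frac{3}{2} - \frac{5}{2 \left(-27\right)}\right) \left(-13\right) = \left(\frac{3}{2} - - \frac{5}{54}\right) \left(-13\right) = \left(\frac{3}{2} + \frac{5}{54}\right) \left(-13\right) = \frac{43}{27} \left(-13\right) = - \frac{559}{27}$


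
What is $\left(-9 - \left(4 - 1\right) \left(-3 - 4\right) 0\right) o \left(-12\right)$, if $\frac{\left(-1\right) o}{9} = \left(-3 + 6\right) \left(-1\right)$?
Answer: $2916$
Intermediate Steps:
$o = 27$ ($o = - 9 \left(-3 + 6\right) \left(-1\right) = - 9 \cdot 3 \left(-1\right) = \left(-9\right) \left(-3\right) = 27$)
$\left(-9 - \left(4 - 1\right) \left(-3 - 4\right) 0\right) o \left(-12\right) = \left(-9 - \left(4 - 1\right) \left(-3 - 4\right) 0\right) 27 \left(-12\right) = \left(-9 - 3 \left(-7\right) 0\right) 27 \left(-12\right) = \left(-9 - \left(-21\right) 0\right) 27 \left(-12\right) = \left(-9 - 0\right) 27 \left(-12\right) = \left(-9 + 0\right) 27 \left(-12\right) = \left(-9\right) 27 \left(-12\right) = \left(-243\right) \left(-12\right) = 2916$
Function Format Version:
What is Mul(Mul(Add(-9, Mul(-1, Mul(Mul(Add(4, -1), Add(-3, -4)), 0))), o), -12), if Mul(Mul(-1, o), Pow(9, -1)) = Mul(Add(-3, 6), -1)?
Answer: 2916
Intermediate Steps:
o = 27 (o = Mul(-9, Mul(Add(-3, 6), -1)) = Mul(-9, Mul(3, -1)) = Mul(-9, -3) = 27)
Mul(Mul(Add(-9, Mul(-1, Mul(Mul(Add(4, -1), Add(-3, -4)), 0))), o), -12) = Mul(Mul(Add(-9, Mul(-1, Mul(Mul(Add(4, -1), Add(-3, -4)), 0))), 27), -12) = Mul(Mul(Add(-9, Mul(-1, Mul(Mul(3, -7), 0))), 27), -12) = Mul(Mul(Add(-9, Mul(-1, Mul(-21, 0))), 27), -12) = Mul(Mul(Add(-9, Mul(-1, 0)), 27), -12) = Mul(Mul(Add(-9, 0), 27), -12) = Mul(Mul(-9, 27), -12) = Mul(-243, -12) = 2916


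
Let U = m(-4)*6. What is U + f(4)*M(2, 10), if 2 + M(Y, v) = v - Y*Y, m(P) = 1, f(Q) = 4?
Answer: 22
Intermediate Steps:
U = 6 (U = 1*6 = 6)
M(Y, v) = -2 + v - Y**2 (M(Y, v) = -2 + (v - Y*Y) = -2 + (v - Y**2) = -2 + v - Y**2)
U + f(4)*M(2, 10) = 6 + 4*(-2 + 10 - 1*2**2) = 6 + 4*(-2 + 10 - 1*4) = 6 + 4*(-2 + 10 - 4) = 6 + 4*4 = 6 + 16 = 22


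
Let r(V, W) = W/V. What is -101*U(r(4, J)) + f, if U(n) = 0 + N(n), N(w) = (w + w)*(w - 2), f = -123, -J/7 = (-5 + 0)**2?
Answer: -3235509/8 ≈ -4.0444e+5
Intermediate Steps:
J = -175 (J = -7*(-5 + 0)**2 = -7*(-5)**2 = -7*25 = -175)
N(w) = 2*w*(-2 + w) (N(w) = (2*w)*(-2 + w) = 2*w*(-2 + w))
U(n) = 2*n*(-2 + n) (U(n) = 0 + 2*n*(-2 + n) = 2*n*(-2 + n))
-101*U(r(4, J)) + f = -202*(-175/4)*(-2 - 175/4) - 123 = -202*(-175*1/4)*(-2 - 175*1/4) - 123 = -202*(-175)*(-2 - 175/4)/4 - 123 = -202*(-175)*(-183)/(4*4) - 123 = -101*32025/8 - 123 = -3234525/8 - 123 = -3235509/8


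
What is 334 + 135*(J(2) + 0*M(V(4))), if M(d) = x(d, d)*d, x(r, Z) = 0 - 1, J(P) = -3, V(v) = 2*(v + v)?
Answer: -71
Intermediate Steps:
V(v) = 4*v (V(v) = 2*(2*v) = 4*v)
x(r, Z) = -1
M(d) = -d
334 + 135*(J(2) + 0*M(V(4))) = 334 + 135*(-3 + 0*(-4*4)) = 334 + 135*(-3 + 0*(-1*16)) = 334 + 135*(-3 + 0*(-16)) = 334 + 135*(-3 + 0) = 334 + 135*(-3) = 334 - 405 = -71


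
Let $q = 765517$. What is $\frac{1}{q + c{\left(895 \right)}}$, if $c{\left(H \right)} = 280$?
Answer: $\frac{1}{765797} \approx 1.3058 \cdot 10^{-6}$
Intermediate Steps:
$\frac{1}{q + c{\left(895 \right)}} = \frac{1}{765517 + 280} = \frac{1}{765797}$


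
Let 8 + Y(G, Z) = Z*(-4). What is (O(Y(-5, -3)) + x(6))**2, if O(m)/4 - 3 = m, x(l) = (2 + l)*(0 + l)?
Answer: 5776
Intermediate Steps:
Y(G, Z) = -8 - 4*Z (Y(G, Z) = -8 + Z*(-4) = -8 - 4*Z)
x(l) = l*(2 + l) (x(l) = (2 + l)*l = l*(2 + l))
O(m) = 12 + 4*m
(O(Y(-5, -3)) + x(6))**2 = ((12 + 4*(-8 - 4*(-3))) + 6*(2 + 6))**2 = ((12 + 4*(-8 + 12)) + 6*8)**2 = ((12 + 4*4) + 48)**2 = ((12 + 16) + 48)**2 = (28 + 48)**2 = 76**2 = 5776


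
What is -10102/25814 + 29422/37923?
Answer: 188200681/489472161 ≈ 0.38450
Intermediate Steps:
-10102/25814 + 29422/37923 = -10102*1/25814 + 29422*(1/37923) = -5051/12907 + 29422/37923 = 188200681/489472161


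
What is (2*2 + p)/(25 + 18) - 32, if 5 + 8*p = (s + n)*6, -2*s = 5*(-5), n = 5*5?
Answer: -2689/86 ≈ -31.267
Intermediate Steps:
n = 25
s = 25/2 (s = -5*(-5)/2 = -1/2*(-25) = 25/2 ≈ 12.500)
p = 55/2 (p = -5/8 + ((25/2 + 25)*6)/8 = -5/8 + ((75/2)*6)/8 = -5/8 + (1/8)*225 = -5/8 + 225/8 = 55/2 ≈ 27.500)
(2*2 + p)/(25 + 18) - 32 = (2*2 + 55/2)/(25 + 18) - 32 = (4 + 55/2)/43 - 32 = (1/43)*(63/2) - 32 = 63/86 - 32 = -2689/86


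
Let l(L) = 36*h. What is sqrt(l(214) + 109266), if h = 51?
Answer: sqrt(111102) ≈ 333.32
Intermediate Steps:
l(L) = 1836 (l(L) = 36*51 = 1836)
sqrt(l(214) + 109266) = sqrt(1836 + 109266) = sqrt(111102)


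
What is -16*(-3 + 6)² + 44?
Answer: -100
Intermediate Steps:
-16*(-3 + 6)² + 44 = -16*3² + 44 = -16*9 + 44 = -144 + 44 = -100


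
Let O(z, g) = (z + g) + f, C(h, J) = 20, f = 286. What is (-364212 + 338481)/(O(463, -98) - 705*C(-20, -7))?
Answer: 8577/4483 ≈ 1.9132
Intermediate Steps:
O(z, g) = 286 + g + z (O(z, g) = (z + g) + 286 = (g + z) + 286 = 286 + g + z)
(-364212 + 338481)/(O(463, -98) - 705*C(-20, -7)) = (-364212 + 338481)/((286 - 98 + 463) - 705*20) = -25731/(651 - 14100) = -25731/(-13449) = -25731*(-1/13449) = 8577/4483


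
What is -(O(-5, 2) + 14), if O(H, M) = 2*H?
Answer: -4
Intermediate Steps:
-(O(-5, 2) + 14) = -(2*(-5) + 14) = -(-10 + 14) = -1*4 = -4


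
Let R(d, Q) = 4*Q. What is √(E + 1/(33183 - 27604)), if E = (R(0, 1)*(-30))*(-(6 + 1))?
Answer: √26145208019/5579 ≈ 28.983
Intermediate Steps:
E = 840 (E = ((4*1)*(-30))*(-(6 + 1)) = (4*(-30))*(-1*7) = -120*(-7) = 840)
√(E + 1/(33183 - 27604)) = √(840 + 1/(33183 - 27604)) = √(840 + 1/5579) = √(4686361/5579) = √26145208019/5579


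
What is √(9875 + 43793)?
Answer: 2*√13417 ≈ 231.66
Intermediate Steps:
√(9875 + 43793) = √53668 = 2*√13417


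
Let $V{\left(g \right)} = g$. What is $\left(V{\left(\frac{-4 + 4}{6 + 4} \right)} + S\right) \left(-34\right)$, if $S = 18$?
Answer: $-612$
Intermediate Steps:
$\left(V{\left(\frac{-4 + 4}{6 + 4} \right)} + S\right) \left(-34\right) = \left(\frac{-4 + 4}{6 + 4} + 18\right) \left(-34\right) = \left(\frac{0}{10} + 18\right) \left(-34\right) = \left(0 \cdot \frac{1}{10} + 18\right) \left(-34\right) = \left(0 + 18\right) \left(-34\right) = 18 \left(-34\right) = -612$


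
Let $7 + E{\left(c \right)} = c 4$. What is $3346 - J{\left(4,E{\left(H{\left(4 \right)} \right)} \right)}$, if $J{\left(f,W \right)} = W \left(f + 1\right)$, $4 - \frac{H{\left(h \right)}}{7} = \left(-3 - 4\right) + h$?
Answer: $2401$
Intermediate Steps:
$H{\left(h \right)} = 77 - 7 h$ ($H{\left(h \right)} = 28 - 7 \left(\left(-3 - 4\right) + h\right) = 28 - 7 \left(-7 + h\right) = 28 - \left(-49 + 7 h\right) = 77 - 7 h$)
$E{\left(c \right)} = -7 + 4 c$ ($E{\left(c \right)} = -7 + c 4 = -7 + 4 c$)
$J{\left(f,W \right)} = W \left(1 + f\right)$
$3346 - J{\left(4,E{\left(H{\left(4 \right)} \right)} \right)} = 3346 - \left(-7 + 4 \left(77 - 28\right)\right) \left(1 + 4\right) = 3346 - \left(-7 + 4 \left(77 - 28\right)\right) 5 = 3346 - \left(-7 + 4 \cdot 49\right) 5 = 3346 - \left(-7 + 196\right) 5 = 3346 - 189 \cdot 5 = 3346 - 945 = 2401$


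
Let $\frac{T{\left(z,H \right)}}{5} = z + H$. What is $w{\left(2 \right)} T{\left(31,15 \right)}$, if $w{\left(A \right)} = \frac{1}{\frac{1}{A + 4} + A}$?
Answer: $\frac{1380}{13} \approx 106.15$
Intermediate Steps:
$w{\left(A \right)} = \frac{1}{A + \frac{1}{4 + A}}$ ($w{\left(A \right)} = \frac{1}{\frac{1}{4 + A} + A} = \frac{1}{A + \frac{1}{4 + A}}$)
$T{\left(z,H \right)} = 5 H + 5 z$ ($T{\left(z,H \right)} = 5 \left(z + H\right) = 5 \left(H + z\right) = 5 H + 5 z$)
$w{\left(2 \right)} T{\left(31,15 \right)} = \frac{4 + 2}{1 + 2^{2} + 4 \cdot 2} \left(5 \cdot 15 + 5 \cdot 31\right) = \frac{1}{1 + 4 + 8} \cdot 6 \left(75 + 155\right) = \frac{1}{13} \cdot 6 \cdot 230 = \frac{6}{13} \cdot 230 = \frac{1380}{13}$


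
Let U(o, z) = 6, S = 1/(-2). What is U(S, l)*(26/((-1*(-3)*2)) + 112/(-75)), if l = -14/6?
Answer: 426/25 ≈ 17.040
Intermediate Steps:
S = -1/2 ≈ -0.50000
l = -7/3 (l = -14*1/6 = -7/3 ≈ -2.3333)
U(S, l)*(26/((-1*(-3)*2)) + 112/(-75)) = 6*(26/((-1*(-3)*2)) + 112/(-75)) = 6*(26/((3*2)) + 112*(-1/75)) = 6*(26/6 - 112/75) = 6*(26*(1/6) - 112/75) = 6*(13/3 - 112/75) = 6*(71/25) = 426/25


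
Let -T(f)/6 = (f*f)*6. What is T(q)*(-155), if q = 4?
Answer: 89280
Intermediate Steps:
T(f) = -36*f**2 (T(f) = -6*f*f*6 = -6*f**2*6 = -36*f**2)
T(q)*(-155) = -36*4**2*(-155) = -36*16*(-155) = -576*(-155) = 89280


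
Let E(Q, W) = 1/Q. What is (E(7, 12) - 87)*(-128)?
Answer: 77824/7 ≈ 11118.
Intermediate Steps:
(E(7, 12) - 87)*(-128) = (1/7 - 87)*(-128) = (⅐ - 87)*(-128) = -608/7*(-128) = 77824/7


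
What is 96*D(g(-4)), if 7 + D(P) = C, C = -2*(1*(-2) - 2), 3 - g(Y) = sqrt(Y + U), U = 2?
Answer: 96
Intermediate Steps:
g(Y) = 3 - sqrt(2 + Y) (g(Y) = 3 - sqrt(Y + 2) = 3 - sqrt(2 + Y))
C = 8 (C = -2*(-2 - 2) = -2*(-4) = 8)
D(P) = 1 (D(P) = -7 + 8 = 1)
96*D(g(-4)) = 96*1 = 96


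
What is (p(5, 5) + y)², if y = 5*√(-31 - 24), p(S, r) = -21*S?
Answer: 9650 - 1050*I*√55 ≈ 9650.0 - 7787.0*I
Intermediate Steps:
y = 5*I*√55 (y = 5*√(-55) = 5*(I*√55) = 5*I*√55 ≈ 37.081*I)
(p(5, 5) + y)² = (-21*5 + 5*I*√55)² = (-105 + 5*I*√55)²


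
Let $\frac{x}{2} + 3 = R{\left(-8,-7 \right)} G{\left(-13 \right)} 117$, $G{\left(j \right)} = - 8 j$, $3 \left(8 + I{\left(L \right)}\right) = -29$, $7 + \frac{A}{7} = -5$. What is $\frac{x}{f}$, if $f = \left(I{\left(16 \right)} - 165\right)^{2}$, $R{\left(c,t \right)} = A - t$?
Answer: $- \frac{8432451}{150152} \approx -56.159$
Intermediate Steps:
$A = -84$ ($A = -49 + 7 \left(-5\right) = -49 - 35 = -84$)
$I{\left(L \right)} = - \frac{53}{3}$ ($I{\left(L \right)} = -8 + \frac{1}{3} \left(-29\right) = -8 - \frac{29}{3} = - \frac{53}{3}$)
$R{\left(c,t \right)} = -84 - t$
$x = -1873878$ ($x = -6 + 2 \left(-84 - -7\right) \left(\left(-8\right) \left(-13\right)\right) 117 = -6 + 2 \left(-84 + 7\right) 104 \cdot 117 = -6 + 2 \left(-77\right) 104 \cdot 117 = -6 + 2 \left(\left(-8008\right) 117\right) = -6 + 2 \left(-936936\right) = -6 - 1873872 = -1873878$)
$f = \frac{300304}{9}$ ($f = \left(- \frac{53}{3} - 165\right)^{2} = \left(- \frac{548}{3}\right)^{2} = \frac{300304}{9} \approx 33367.0$)
$\frac{x}{f} = - \frac{1873878}{\frac{300304}{9}} = \left(-1873878\right) \frac{9}{300304} = - \frac{8432451}{150152}$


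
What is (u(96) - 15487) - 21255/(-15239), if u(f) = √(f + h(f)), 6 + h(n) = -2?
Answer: -235985138/15239 + 2*√22 ≈ -15476.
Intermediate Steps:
h(n) = -8 (h(n) = -6 - 2 = -8)
u(f) = √(-8 + f) (u(f) = √(f - 8) = √(-8 + f))
(u(96) - 15487) - 21255/(-15239) = (√(-8 + 96) - 15487) - 21255/(-15239) = (√88 - 15487) - 21255*(-1/15239) = (2*√22 - 15487) + 21255/15239 = (-15487 + 2*√22) + 21255/15239 = -235985138/15239 + 2*√22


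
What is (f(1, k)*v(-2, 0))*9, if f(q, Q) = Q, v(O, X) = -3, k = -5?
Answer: 135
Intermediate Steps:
(f(1, k)*v(-2, 0))*9 = -5*(-3)*9 = 15*9 = 135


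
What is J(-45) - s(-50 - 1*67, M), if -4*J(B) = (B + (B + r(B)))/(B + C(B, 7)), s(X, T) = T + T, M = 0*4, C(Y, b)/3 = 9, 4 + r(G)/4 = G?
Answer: -143/36 ≈ -3.9722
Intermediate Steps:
r(G) = -16 + 4*G
C(Y, b) = 27 (C(Y, b) = 3*9 = 27)
M = 0
s(X, T) = 2*T
J(B) = -(-16 + 6*B)/(4*(27 + B)) (J(B) = -(B + (B + (-16 + 4*B)))/(4*(B + 27)) = -(B + (-16 + 5*B))/(4*(27 + B)) = -(-16 + 6*B)/(4*(27 + B)))
J(-45) - s(-50 - 1*67, M) = (8 - 3*(-45))/(2*(27 - 45)) - 2*0 = (½)*(8 + 135)/(-18) - 1*0 = (½)*(-1/18)*143 + 0 = -143/36 + 0 = -143/36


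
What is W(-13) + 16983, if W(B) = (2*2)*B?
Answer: 16931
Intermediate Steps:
W(B) = 4*B
W(-13) + 16983 = 4*(-13) + 16983 = -52 + 16983 = 16931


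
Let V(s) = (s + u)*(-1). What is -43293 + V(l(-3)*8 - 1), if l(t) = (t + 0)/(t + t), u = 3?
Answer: -43299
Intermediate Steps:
l(t) = 1/2 (l(t) = t/((2*t)) = t*(1/(2*t)) = 1/2)
V(s) = -3 - s (V(s) = (s + 3)*(-1) = (3 + s)*(-1) = -3 - s)
-43293 + V(l(-3)*8 - 1) = -43293 + (-3 - ((1/2)*8 - 1)) = -43293 + (-3 - (4 - 1)) = -43293 + (-3 - 1*3) = -43293 + (-3 - 3) = -43293 - 6 = -43299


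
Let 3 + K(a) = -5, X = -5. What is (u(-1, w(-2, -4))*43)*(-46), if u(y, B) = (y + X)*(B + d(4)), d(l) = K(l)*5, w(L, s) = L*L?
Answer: -427248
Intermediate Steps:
K(a) = -8 (K(a) = -3 - 5 = -8)
w(L, s) = L**2
d(l) = -40 (d(l) = -8*5 = -40)
u(y, B) = (-40 + B)*(-5 + y) (u(y, B) = (y - 5)*(B - 40) = (-5 + y)*(-40 + B) = (-40 + B)*(-5 + y))
(u(-1, w(-2, -4))*43)*(-46) = ((200 - 40*(-1) - 5*(-2)**2 + (-2)**2*(-1))*43)*(-46) = ((200 + 40 - 5*4 + 4*(-1))*43)*(-46) = ((200 + 40 - 20 - 4)*43)*(-46) = (216*43)*(-46) = 9288*(-46) = -427248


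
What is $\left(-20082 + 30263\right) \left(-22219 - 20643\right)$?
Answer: $-436378022$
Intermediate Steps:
$\left(-20082 + 30263\right) \left(-22219 - 20643\right) = 10181 \left(-42862\right) = -436378022$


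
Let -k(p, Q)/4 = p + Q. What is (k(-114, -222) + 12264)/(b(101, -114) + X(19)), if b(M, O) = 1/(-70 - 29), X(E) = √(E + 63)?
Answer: 1347192/803681 + 133372008*√82/803681 ≈ 1504.4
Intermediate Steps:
X(E) = √(63 + E)
k(p, Q) = -4*Q - 4*p (k(p, Q) = -4*(p + Q) = -4*(Q + p) = -4*Q - 4*p)
b(M, O) = -1/99 (b(M, O) = 1/(-99) = -1/99)
(k(-114, -222) + 12264)/(b(101, -114) + X(19)) = ((-4*(-222) - 4*(-114)) + 12264)/(-1/99 + √(63 + 19)) = ((888 + 456) + 12264)/(-1/99 + √82) = (1344 + 12264)/(-1/99 + √82) = 13608/(-1/99 + √82)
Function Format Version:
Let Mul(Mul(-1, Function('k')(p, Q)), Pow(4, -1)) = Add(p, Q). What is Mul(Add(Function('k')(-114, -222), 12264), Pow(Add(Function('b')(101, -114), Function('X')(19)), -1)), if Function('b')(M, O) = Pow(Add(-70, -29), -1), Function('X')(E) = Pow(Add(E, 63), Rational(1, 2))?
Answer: Add(Rational(1347192, 803681), Mul(Rational(133372008, 803681), Pow(82, Rational(1, 2)))) ≈ 1504.4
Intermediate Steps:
Function('X')(E) = Pow(Add(63, E), Rational(1, 2))
Function('k')(p, Q) = Add(Mul(-4, Q), Mul(-4, p)) (Function('k')(p, Q) = Mul(-4, Add(p, Q)) = Mul(-4, Add(Q, p)) = Add(Mul(-4, Q), Mul(-4, p)))
Function('b')(M, O) = Rational(-1, 99) (Function('b')(M, O) = Pow(-99, -1) = Rational(-1, 99))
Mul(Add(Function('k')(-114, -222), 12264), Pow(Add(Function('b')(101, -114), Function('X')(19)), -1)) = Mul(Add(Add(Mul(-4, -222), Mul(-4, -114)), 12264), Pow(Add(Rational(-1, 99), Pow(Add(63, 19), Rational(1, 2))), -1)) = Mul(Add(Add(888, 456), 12264), Pow(Add(Rational(-1, 99), Pow(82, Rational(1, 2))), -1)) = Mul(Add(1344, 12264), Pow(Add(Rational(-1, 99), Pow(82, Rational(1, 2))), -1)) = Mul(13608, Pow(Add(Rational(-1, 99), Pow(82, Rational(1, 2))), -1))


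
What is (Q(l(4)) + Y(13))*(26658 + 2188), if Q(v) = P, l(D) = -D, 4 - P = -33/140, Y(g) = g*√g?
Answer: 8552839/70 + 374998*√13 ≈ 1.4743e+6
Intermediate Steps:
Y(g) = g^(3/2)
P = 593/140 (P = 4 - (-33)/140 = 4 - 1*(-33/140) = 4 + 33/140 = 593/140 ≈ 4.2357)
Q(v) = 593/140
(Q(l(4)) + Y(13))*(26658 + 2188) = (593/140 + 13^(3/2))*(26658 + 2188) = (593/140 + 13*√13)*28846 = 8552839/70 + 374998*√13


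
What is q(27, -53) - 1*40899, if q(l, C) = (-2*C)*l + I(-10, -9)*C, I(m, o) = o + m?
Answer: -37030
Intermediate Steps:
I(m, o) = m + o
q(l, C) = -19*C - 2*C*l (q(l, C) = (-2*C)*l + (-10 - 9)*C = -2*C*l - 19*C = -19*C - 2*C*l)
q(27, -53) - 1*40899 = -1*(-53)*(19 + 2*27) - 1*40899 = -1*(-53)*(19 + 54) - 40899 = -1*(-53)*73 - 40899 = 3869 - 40899 = -37030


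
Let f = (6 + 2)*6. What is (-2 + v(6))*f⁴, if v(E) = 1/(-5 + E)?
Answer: -5308416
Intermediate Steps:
f = 48 (f = 8*6 = 48)
(-2 + v(6))*f⁴ = (-2 + 1/(-5 + 6))*48⁴ = (-2 + 1/1)*5308416 = (-2 + 1)*5308416 = -1*5308416 = -5308416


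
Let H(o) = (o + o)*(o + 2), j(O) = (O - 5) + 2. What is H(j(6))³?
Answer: 27000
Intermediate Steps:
j(O) = -3 + O (j(O) = (-5 + O) + 2 = -3 + O)
H(o) = 2*o*(2 + o) (H(o) = (2*o)*(2 + o) = 2*o*(2 + o))
H(j(6))³ = (2*(-3 + 6)*(2 + (-3 + 6)))³ = (2*3*(2 + 3))³ = (2*3*5)³ = 30³ = 27000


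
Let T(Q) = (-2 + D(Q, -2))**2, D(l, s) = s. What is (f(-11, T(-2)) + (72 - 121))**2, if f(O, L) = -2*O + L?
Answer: 121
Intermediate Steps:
T(Q) = 16 (T(Q) = (-2 - 2)**2 = (-4)**2 = 16)
f(O, L) = L - 2*O
(f(-11, T(-2)) + (72 - 121))**2 = ((16 - 2*(-11)) + (72 - 121))**2 = ((16 + 22) - 49)**2 = (38 - 49)**2 = (-11)**2 = 121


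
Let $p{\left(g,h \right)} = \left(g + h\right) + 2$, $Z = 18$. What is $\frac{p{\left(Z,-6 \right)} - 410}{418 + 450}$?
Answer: $- \frac{99}{217} \approx -0.45622$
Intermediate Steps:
$p{\left(g,h \right)} = 2 + g + h$
$\frac{p{\left(Z,-6 \right)} - 410}{418 + 450} = \frac{\left(2 + 18 - 6\right) - 410}{418 + 450} = \frac{14 - 410}{868} = \left(-396\right) \frac{1}{868} = - \frac{99}{217}$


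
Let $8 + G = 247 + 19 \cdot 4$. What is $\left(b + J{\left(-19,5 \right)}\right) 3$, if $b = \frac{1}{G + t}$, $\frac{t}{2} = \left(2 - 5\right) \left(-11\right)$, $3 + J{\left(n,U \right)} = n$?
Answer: $- \frac{8381}{127} \approx -65.992$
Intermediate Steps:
$J{\left(n,U \right)} = -3 + n$
$G = 315$ ($G = -8 + \left(247 + 19 \cdot 4\right) = -8 + \left(247 + 76\right) = -8 + 323 = 315$)
$t = 66$ ($t = 2 \left(2 - 5\right) \left(-11\right) = 2 \left(\left(-3\right) \left(-11\right)\right) = 2 \cdot 33 = 66$)
$b = \frac{1}{381}$ ($b = \frac{1}{315 + 66} = \frac{1}{381} \approx 0.0026247$)
$\left(b + J{\left(-19,5 \right)}\right) 3 = \left(\frac{1}{381} - 22\right) 3 = \left(- \frac{8381}{381}\right) 3 = - \frac{8381}{127}$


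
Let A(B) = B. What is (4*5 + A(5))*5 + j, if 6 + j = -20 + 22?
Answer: 121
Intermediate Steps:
j = -4 (j = -6 + (-20 + 22) = -6 + 2 = -4)
(4*5 + A(5))*5 + j = (4*5 + 5)*5 - 4 = (20 + 5)*5 - 4 = 25*5 - 4 = 125 - 4 = 121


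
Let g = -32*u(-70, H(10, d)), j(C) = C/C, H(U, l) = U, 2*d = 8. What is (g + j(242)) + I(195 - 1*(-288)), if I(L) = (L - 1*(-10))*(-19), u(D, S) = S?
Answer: -9686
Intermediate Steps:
d = 4 (d = (½)*8 = 4)
j(C) = 1
I(L) = -190 - 19*L (I(L) = (L + 10)*(-19) = (10 + L)*(-19) = -190 - 19*L)
g = -320 (g = -32*10 = -320)
(g + j(242)) + I(195 - 1*(-288)) = (-320 + 1) + (-190 - 19*(195 - 1*(-288))) = -319 + (-190 - 19*(195 + 288)) = -319 + (-190 - 19*483) = -319 + (-190 - 9177) = -319 - 9367 = -9686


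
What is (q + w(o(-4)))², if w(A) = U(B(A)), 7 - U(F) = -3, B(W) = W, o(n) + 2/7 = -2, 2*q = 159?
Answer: 32041/4 ≈ 8010.3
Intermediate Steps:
q = 159/2 (q = (½)*159 = 159/2 ≈ 79.500)
o(n) = -16/7 (o(n) = -2/7 - 2 = -16/7)
U(F) = 10 (U(F) = 7 - 1*(-3) = 7 + 3 = 10)
w(A) = 10
(q + w(o(-4)))² = (159/2 + 10)² = (179/2)² = 32041/4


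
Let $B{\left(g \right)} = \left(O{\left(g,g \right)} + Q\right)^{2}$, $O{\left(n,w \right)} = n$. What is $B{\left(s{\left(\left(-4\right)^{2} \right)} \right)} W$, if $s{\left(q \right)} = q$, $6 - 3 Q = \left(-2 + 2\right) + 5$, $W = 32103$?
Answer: $8564367$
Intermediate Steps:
$Q = \frac{1}{3}$ ($Q = 2 - \frac{\left(-2 + 2\right) + 5}{3} = 2 - \frac{0 + 5}{3} = 2 - \frac{5}{3} = \frac{1}{3} \approx 0.33333$)
$B{\left(g \right)} = \left(\frac{1}{3} + g\right)^{2}$ ($B{\left(g \right)} = \left(g + \frac{1}{3}\right)^{2} = \left(\frac{1}{3} + g\right)^{2}$)
$B{\left(s{\left(\left(-4\right)^{2} \right)} \right)} W = \frac{\left(1 + 3 \left(-4\right)^{2}\right)^{2}}{9} \cdot 32103 = \frac{\left(1 + 3 \cdot 16\right)^{2}}{9} \cdot 32103 = \frac{\left(1 + 48\right)^{2}}{9} \cdot 32103 = \frac{49^{2}}{9} \cdot 32103 = \frac{1}{9} \cdot 2401 \cdot 32103 = \frac{2401}{9} \cdot 32103 = 8564367$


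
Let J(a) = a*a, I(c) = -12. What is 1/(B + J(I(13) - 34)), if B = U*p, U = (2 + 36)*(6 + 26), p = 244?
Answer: 1/298820 ≈ 3.3465e-6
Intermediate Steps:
U = 1216 (U = 38*32 = 1216)
J(a) = a²
B = 296704 (B = 1216*244 = 296704)
1/(B + J(I(13) - 34)) = 1/(296704 + (-12 - 34)²) = 1/(296704 + (-46)²) = 1/(296704 + 2116) = 1/298820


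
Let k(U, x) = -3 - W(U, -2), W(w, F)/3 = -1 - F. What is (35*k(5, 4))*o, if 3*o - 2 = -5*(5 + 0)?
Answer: 1610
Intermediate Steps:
o = -23/3 (o = ⅔ + (-5*(5 + 0))/3 = ⅔ + (-5*5)/3 = ⅔ + (⅓)*(-25) = ⅔ - 25/3 = -23/3 ≈ -7.6667)
W(w, F) = -3 - 3*F (W(w, F) = 3*(-1 - F) = -3 - 3*F)
k(U, x) = -6 (k(U, x) = -3 - (-3 - 3*(-2)) = -3 - (-3 + 6) = -3 - 1*3 = -3 - 3 = -6)
(35*k(5, 4))*o = (35*(-6))*(-23/3) = -210*(-23/3) = 1610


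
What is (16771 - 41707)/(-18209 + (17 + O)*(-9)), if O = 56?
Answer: 12468/9433 ≈ 1.3217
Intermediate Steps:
(16771 - 41707)/(-18209 + (17 + O)*(-9)) = (16771 - 41707)/(-18209 + (17 + 56)*(-9)) = -24936/(-18209 + 73*(-9)) = -24936/(-18209 - 657) = -24936/(-18866) = -24936*(-1/18866) = 12468/9433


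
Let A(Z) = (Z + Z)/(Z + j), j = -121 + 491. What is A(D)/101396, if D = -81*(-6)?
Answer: 243/21698744 ≈ 1.1199e-5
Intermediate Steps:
j = 370
D = 486
A(Z) = 2*Z/(370 + Z) (A(Z) = (Z + Z)/(Z + 370) = (2*Z)/(370 + Z) = 2*Z/(370 + Z))
A(D)/101396 = (2*486/(370 + 486))/101396 = (2*486/856)*(1/101396) = (2*486*(1/856))*(1/101396) = (243/214)*(1/101396) = 243/21698744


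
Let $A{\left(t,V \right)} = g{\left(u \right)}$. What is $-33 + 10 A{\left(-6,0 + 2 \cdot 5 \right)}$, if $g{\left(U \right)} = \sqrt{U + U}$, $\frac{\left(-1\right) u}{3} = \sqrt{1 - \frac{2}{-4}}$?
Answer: $-33 + 10 i \sqrt[4]{2} \cdot 3^{\frac{3}{4}} \approx -33.0 + 27.108 i$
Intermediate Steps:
$u = - \frac{3 \sqrt{6}}{2}$ ($u = - 3 \sqrt{1 - \frac{2}{-4}} = - 3 \sqrt{1 - - \frac{1}{2}} = - 3 \sqrt{1 + \frac{1}{2}} = - 3 \sqrt{\frac{3}{2}} = - 3 \frac{\sqrt{6}}{2} = - \frac{3 \sqrt{6}}{2} \approx -3.6742$)
$g{\left(U \right)} = \sqrt{2} \sqrt{U}$ ($g{\left(U \right)} = \sqrt{2 U} = \sqrt{2} \sqrt{U}$)
$A{\left(t,V \right)} = i \sqrt[4]{2} \cdot 3^{\frac{3}{4}}$ ($A{\left(t,V \right)} = \sqrt{2} \sqrt{- \frac{3 \sqrt{6}}{2}} = \sqrt{2} \frac{i \sqrt{2} \sqrt[4]{2} \cdot 3^{\frac{3}{4}}}{2} = i \sqrt[4]{2} \cdot 3^{\frac{3}{4}}$)
$-33 + 10 A{\left(-6,0 + 2 \cdot 5 \right)} = -33 + 10 i \sqrt[4]{2} \cdot 3^{\frac{3}{4}}$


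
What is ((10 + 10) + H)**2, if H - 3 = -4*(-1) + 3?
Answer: 900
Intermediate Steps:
H = 10 (H = 3 + (-4*(-1) + 3) = 3 + (4 + 3) = 3 + 7 = 10)
((10 + 10) + H)**2 = ((10 + 10) + 10)**2 = (20 + 10)**2 = 30**2 = 900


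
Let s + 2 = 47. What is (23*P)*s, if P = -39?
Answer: -40365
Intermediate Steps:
s = 45 (s = -2 + 47 = 45)
(23*P)*s = (23*(-39))*45 = -897*45 = -40365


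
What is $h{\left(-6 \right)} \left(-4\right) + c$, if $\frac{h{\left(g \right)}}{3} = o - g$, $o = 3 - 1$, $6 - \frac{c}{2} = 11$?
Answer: $-106$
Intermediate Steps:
$c = -10$ ($c = 12 - 22 = -10$)
$o = 2$
$h{\left(g \right)} = 6 - 3 g$ ($h{\left(g \right)} = 3 \left(2 - g\right) = 6 - 3 g$)
$h{\left(-6 \right)} \left(-4\right) + c = \left(6 - -18\right) \left(-4\right) - 10 = \left(6 + 18\right) \left(-4\right) - 10 = 24 \left(-4\right) - 10 = -96 - 10 = -106$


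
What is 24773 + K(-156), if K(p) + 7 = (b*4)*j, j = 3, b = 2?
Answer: 24790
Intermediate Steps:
K(p) = 17 (K(p) = -7 + (2*4)*3 = -7 + 8*3 = -7 + 24 = 17)
24773 + K(-156) = 24773 + 17 = 24790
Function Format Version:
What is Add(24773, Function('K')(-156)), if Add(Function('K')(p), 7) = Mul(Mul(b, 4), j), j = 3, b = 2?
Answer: 24790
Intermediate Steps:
Function('K')(p) = 17 (Function('K')(p) = Add(-7, Mul(Mul(2, 4), 3)) = Add(-7, Mul(8, 3)) = Add(-7, 24) = 17)
Add(24773, Function('K')(-156)) = Add(24773, 17) = 24790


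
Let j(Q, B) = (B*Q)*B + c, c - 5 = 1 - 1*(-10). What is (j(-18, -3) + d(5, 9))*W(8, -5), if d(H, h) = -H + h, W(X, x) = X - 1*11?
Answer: 426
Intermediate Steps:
W(X, x) = -11 + X (W(X, x) = X - 11 = -11 + X)
d(H, h) = h - H
c = 16 (c = 5 + (1 - 1*(-10)) = 5 + (1 + 10) = 5 + 11 = 16)
j(Q, B) = 16 + Q*B**2 (j(Q, B) = (B*Q)*B + 16 = Q*B**2 + 16 = 16 + Q*B**2)
(j(-18, -3) + d(5, 9))*W(8, -5) = ((16 - 18*(-3)**2) + (9 - 1*5))*(-11 + 8) = ((16 - 18*9) + (9 - 5))*(-3) = ((16 - 162) + 4)*(-3) = (-146 + 4)*(-3) = -142*(-3) = 426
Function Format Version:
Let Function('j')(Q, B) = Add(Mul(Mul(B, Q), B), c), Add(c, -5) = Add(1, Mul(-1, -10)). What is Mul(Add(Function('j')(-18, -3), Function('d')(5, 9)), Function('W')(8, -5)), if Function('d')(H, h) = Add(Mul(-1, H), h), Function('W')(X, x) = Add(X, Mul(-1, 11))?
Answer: 426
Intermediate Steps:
Function('W')(X, x) = Add(-11, X) (Function('W')(X, x) = Add(X, -11) = Add(-11, X))
Function('d')(H, h) = Add(h, Mul(-1, H))
c = 16 (c = Add(5, Add(1, Mul(-1, -10))) = Add(5, Add(1, 10)) = Add(5, 11) = 16)
Function('j')(Q, B) = Add(16, Mul(Q, Pow(B, 2))) (Function('j')(Q, B) = Add(Mul(Mul(B, Q), B), 16) = Add(Mul(Q, Pow(B, 2)), 16) = Add(16, Mul(Q, Pow(B, 2))))
Mul(Add(Function('j')(-18, -3), Function('d')(5, 9)), Function('W')(8, -5)) = Mul(Add(Add(16, Mul(-18, Pow(-3, 2))), Add(9, Mul(-1, 5))), Add(-11, 8)) = Mul(Add(Add(16, Mul(-18, 9)), Add(9, -5)), -3) = Mul(Add(Add(16, -162), 4), -3) = Mul(Add(-146, 4), -3) = Mul(-142, -3) = 426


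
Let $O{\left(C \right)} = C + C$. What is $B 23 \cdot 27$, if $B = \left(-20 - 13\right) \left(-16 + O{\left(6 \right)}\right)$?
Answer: $81972$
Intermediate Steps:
$O{\left(C \right)} = 2 C$
$B = 132$ ($B = \left(-20 - 13\right) \left(-16 + 2 \cdot 6\right) = - 33 \left(-16 + 12\right) = \left(-33\right) \left(-4\right) = 132$)
$B 23 \cdot 27 = 132 \cdot 23 \cdot 27 = 3036 \cdot 27 = 81972$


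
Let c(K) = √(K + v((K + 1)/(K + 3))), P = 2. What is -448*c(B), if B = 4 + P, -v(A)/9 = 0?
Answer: -448*√6 ≈ -1097.4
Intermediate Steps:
v(A) = 0 (v(A) = -9*0 = 0)
B = 6 (B = 4 + 2 = 6)
c(K) = √K (c(K) = √(K + 0) = √K)
-448*c(B) = -448*√6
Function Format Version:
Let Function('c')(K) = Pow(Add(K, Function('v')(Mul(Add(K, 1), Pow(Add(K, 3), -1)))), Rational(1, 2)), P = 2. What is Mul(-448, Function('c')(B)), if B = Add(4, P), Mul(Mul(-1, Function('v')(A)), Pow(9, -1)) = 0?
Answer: Mul(-448, Pow(6, Rational(1, 2))) ≈ -1097.4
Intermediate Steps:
Function('v')(A) = 0 (Function('v')(A) = Mul(-9, 0) = 0)
B = 6 (B = Add(4, 2) = 6)
Function('c')(K) = Pow(K, Rational(1, 2)) (Function('c')(K) = Pow(Add(K, 0), Rational(1, 2)) = Pow(K, Rational(1, 2)))
Mul(-448, Function('c')(B)) = Mul(-448, Pow(6, Rational(1, 2)))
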